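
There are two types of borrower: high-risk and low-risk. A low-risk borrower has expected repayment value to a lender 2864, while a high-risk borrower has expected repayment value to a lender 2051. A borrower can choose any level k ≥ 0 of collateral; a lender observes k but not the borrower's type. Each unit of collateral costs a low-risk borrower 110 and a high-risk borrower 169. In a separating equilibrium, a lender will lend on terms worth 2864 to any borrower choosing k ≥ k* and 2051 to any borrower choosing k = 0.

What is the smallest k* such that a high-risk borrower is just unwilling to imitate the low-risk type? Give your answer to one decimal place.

A high-risk borrower choosing k = 0 receives 2051.
Imitating at k* instead would pay 2864 at cost 169·k*, netting 2864 − 169·k*.
Indifference: 2051 = 2864 − 169·k*, so k* = (2864 − 2051) / 169 ≈ 4.8.
This is the high-risk type's binding incentive-compatibility constraint; any k ≥ 4.8 sustains separation on that side.

4.8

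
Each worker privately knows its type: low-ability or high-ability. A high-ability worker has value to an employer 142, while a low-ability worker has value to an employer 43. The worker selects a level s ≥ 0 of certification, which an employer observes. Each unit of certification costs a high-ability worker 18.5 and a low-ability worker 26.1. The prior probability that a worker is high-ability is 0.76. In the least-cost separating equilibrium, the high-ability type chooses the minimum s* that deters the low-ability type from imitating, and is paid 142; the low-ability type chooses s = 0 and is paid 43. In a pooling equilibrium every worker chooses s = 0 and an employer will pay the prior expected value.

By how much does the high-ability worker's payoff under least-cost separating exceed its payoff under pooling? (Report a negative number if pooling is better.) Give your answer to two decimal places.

Least-cost separating signal: s* solves 43 = 142 − 26.1·s*, so s* = (142 − 43)/26.1 ≈ 3.7931.
High-ability type's separating payoff: 142 − 18.5 × s* = 142 − 18.5 × (142 − 43)/26.1 = 142 − 1831.5/26.1 ≈ 71.8276.
Pooling payoff: 0.76 × 142 + 0.24 × 43 = 118.24.
Difference: 71.8276 − 118.24 = -46.4124, i.e. -46.41 to two decimal places.
The high-ability type would prefer the pooling outcome.

-46.41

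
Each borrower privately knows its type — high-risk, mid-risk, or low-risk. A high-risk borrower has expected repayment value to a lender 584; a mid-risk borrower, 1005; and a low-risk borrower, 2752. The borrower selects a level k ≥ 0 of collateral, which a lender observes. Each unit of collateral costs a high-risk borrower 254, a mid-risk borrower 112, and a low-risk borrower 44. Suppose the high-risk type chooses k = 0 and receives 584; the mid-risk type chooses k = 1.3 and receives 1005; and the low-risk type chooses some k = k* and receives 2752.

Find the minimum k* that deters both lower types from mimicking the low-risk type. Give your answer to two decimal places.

Mid-risk type (on-path payoff 1005 − 112×1.3 = 859.4) won't mimic when 859.4 ≥ 2752 − 112·k*, i.e. k* ≥ 16.90.
High-risk type (on-path payoff 584) won't mimic when 584 ≥ 2752 − 254·k*, i.e. k* ≥ 8.54.
Both must hold, so k* = max(8.54, 16.90) = 16.90. The mid-risk type's constraint binds.

16.90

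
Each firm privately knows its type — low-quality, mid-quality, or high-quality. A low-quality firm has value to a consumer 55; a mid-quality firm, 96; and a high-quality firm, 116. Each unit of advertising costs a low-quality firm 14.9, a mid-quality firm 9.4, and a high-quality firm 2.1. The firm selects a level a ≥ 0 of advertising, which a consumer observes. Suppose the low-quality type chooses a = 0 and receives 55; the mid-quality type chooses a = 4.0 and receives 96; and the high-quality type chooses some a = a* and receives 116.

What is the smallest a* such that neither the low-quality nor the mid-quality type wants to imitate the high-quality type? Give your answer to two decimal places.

6.13

Mid-quality type (on-path payoff 96 − 9.4×4.0 = 58.4) won't mimic when 58.4 ≥ 116 − 9.4·a*, i.e. a* ≥ 6.13.
Low-quality type (on-path payoff 55) won't mimic when 55 ≥ 116 − 14.9·a*, i.e. a* ≥ 4.09.
Both must hold, so a* = max(4.09, 6.13) = 6.13. The mid-quality type's constraint binds.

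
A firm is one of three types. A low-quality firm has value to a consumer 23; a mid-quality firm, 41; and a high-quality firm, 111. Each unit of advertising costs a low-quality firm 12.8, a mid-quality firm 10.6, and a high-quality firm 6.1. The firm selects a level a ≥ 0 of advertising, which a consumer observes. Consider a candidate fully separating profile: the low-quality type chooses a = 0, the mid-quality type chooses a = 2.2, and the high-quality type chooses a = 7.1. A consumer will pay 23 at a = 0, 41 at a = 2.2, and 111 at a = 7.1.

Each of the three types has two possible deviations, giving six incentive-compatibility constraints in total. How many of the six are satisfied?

4

Low-quality (own payoff 23): to a=2.2 gives 41 − 12.8×2.2 = 12.84 → no gain ✓; to a=7.1 gives 111 − 12.8×7.1 = 20.12 → no gain ✓.
Mid-quality (own payoff 41 − 10.6×2.2 = 17.68): to a=0 gives 23 → profitable ✗; to a=7.1 gives 111 − 10.6×7.1 = 35.74 → profitable ✗.
High-quality (own payoff 111 − 6.1×7.1 = 67.69): to a=0 gives 23 → no gain ✓; to a=2.2 gives 41 − 6.1×2.2 = 27.58 → no gain ✓.
4 of the 6 constraints hold; not an equilibrium.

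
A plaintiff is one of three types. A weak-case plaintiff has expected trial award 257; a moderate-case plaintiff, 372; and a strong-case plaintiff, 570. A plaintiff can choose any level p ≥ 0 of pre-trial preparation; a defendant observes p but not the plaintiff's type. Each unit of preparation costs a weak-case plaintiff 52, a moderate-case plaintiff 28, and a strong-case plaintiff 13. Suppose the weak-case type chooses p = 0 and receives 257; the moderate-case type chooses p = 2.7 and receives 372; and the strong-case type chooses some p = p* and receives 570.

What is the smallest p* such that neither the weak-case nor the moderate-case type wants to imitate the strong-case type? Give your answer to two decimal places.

Moderate-case type (on-path payoff 372 − 28×2.7 = 296.4) won't mimic when 296.4 ≥ 570 − 28·p*, i.e. p* ≥ 9.77.
Weak-case type (on-path payoff 257) won't mimic when 257 ≥ 570 − 52·p*, i.e. p* ≥ 6.02.
Both must hold, so p* = max(6.02, 9.77) = 9.77. The moderate-case type's constraint binds.

9.77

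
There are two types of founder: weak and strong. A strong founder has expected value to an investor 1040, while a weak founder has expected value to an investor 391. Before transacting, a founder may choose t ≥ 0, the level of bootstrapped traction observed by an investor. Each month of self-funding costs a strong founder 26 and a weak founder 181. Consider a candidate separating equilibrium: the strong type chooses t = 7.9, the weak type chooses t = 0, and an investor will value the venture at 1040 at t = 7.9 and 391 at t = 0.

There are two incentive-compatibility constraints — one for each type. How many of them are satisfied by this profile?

Strong type: signal → 1040 − 26 × 7.9 = 834.6; deviate to 0 → 391. IC holds (834.6 ≥ 391).
Weak type: stay at 0 → 391; mimic → 1040 − 181 × 7.9 = -389.9. IC holds (391 ≥ -389.9).
2 of 2 constraints hold, so this is a separating equilibrium.

2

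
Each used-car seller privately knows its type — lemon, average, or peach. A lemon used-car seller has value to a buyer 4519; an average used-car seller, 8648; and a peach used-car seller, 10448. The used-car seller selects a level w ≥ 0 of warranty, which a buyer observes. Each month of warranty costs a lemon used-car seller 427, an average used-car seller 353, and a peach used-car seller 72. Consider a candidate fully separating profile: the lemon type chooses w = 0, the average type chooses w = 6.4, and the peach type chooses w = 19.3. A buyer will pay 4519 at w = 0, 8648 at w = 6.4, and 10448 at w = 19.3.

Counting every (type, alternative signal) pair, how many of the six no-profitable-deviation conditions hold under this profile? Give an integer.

Average (own payoff 8648 − 353×6.4 = 6388.8): to w=0 gives 4519 → no gain ✓; to w=19.3 gives 10448 − 353×19.3 = 3635.1 → no gain ✓.
Peach (own payoff 10448 − 72×19.3 = 9058.4): to w=0 gives 4519 → no gain ✓; to w=6.4 gives 8648 − 72×6.4 = 8187.2 → no gain ✓.
Lemon (own payoff 4519): to w=6.4 gives 8648 − 427×6.4 = 5915.2 → profitable ✗; to w=19.3 gives 10448 − 427×19.3 = 2206.9 → no gain ✓.
5 of the 6 constraints hold; not an equilibrium.

5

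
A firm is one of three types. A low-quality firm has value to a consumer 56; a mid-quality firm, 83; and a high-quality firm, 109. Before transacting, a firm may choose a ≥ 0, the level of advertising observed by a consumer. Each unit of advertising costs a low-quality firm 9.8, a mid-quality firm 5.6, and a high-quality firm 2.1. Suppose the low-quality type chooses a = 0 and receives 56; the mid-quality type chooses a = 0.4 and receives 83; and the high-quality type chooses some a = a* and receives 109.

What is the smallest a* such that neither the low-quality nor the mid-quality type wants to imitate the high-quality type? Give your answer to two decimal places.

Mid-quality type (on-path payoff 83 − 5.6×0.4 = 80.76) won't mimic when 80.76 ≥ 109 − 5.6·a*, i.e. a* ≥ 5.04.
Low-quality type (on-path payoff 56) won't mimic when 56 ≥ 109 − 9.8·a*, i.e. a* ≥ 5.41.
Both must hold, so a* = max(5.41, 5.04) = 5.41. The low-quality type's constraint binds.

5.41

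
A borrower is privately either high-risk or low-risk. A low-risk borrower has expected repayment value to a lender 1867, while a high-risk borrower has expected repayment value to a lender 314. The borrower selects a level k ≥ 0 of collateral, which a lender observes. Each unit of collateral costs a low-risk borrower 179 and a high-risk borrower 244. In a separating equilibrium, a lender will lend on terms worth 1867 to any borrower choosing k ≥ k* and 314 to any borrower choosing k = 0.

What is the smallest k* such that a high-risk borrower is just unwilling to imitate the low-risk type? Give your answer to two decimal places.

6.36

A high-risk borrower choosing k = 0 receives 314.
Imitating at k* instead would pay 1867 at cost 244·k*, netting 1867 − 244·k*.
Indifference: 314 = 1867 − 244·k*, so k* = (1867 − 314) / 244 ≈ 6.36.
At k* the high-risk type's incentive constraint just binds; the low-risk type strictly prefers k* since its per-unit cost is lower.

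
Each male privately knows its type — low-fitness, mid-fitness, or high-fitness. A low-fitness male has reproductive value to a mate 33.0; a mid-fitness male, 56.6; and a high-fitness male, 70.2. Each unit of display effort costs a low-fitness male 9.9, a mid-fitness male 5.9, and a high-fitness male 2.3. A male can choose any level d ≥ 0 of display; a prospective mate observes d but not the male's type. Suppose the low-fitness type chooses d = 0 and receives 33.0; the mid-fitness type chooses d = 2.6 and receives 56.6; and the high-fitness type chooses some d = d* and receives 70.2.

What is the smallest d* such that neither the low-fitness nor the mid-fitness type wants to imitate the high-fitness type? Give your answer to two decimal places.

Mid-fitness type (on-path payoff 56.6 − 5.9×2.6 = 41.26) won't mimic when 41.26 ≥ 70.2 − 5.9·d*, i.e. d* ≥ 4.91.
Low-fitness type (on-path payoff 33.0) won't mimic when 33.0 ≥ 70.2 − 9.9·d*, i.e. d* ≥ 3.76.
Both must hold, so d* = max(3.76, 4.91) = 4.91. The mid-fitness type's constraint binds.

4.91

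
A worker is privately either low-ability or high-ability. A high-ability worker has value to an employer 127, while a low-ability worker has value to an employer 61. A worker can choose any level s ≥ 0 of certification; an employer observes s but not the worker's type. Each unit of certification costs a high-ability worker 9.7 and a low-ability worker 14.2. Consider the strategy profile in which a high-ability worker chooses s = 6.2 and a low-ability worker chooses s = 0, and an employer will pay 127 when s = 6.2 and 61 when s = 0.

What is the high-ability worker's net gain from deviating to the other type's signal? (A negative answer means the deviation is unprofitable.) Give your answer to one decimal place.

Playing s = 6.2 the high-ability worker receives 127 − 9.7 × 6.2 = 66.86.
Deviating to s = 0 yields 61 instead.
Gain from deviating: 61 − 66.86 = -5.86, i.e. -5.9 to one decimal place.
The gain is negative, so the high-ability type's incentive-compatibility constraint is satisfied.

-5.9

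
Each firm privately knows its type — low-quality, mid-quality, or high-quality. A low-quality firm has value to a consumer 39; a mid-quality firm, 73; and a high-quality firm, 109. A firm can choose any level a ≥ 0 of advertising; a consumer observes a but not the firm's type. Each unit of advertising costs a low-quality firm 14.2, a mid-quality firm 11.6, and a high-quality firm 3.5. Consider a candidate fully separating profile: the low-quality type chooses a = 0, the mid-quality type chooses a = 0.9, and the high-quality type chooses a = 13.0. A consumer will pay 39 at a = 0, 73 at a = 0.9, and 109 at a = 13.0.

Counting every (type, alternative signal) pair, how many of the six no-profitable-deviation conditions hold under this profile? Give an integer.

Low-quality (own payoff 39): to a=0.9 gives 73 − 14.2×0.9 = 60.22 → profitable ✗; to a=13.0 gives 109 − 14.2×13.0 = -75.6 → no gain ✓.
High-quality (own payoff 109 − 3.5×13.0 = 63.5): to a=0 gives 39 → no gain ✓; to a=0.9 gives 73 − 3.5×0.9 = 69.85 → profitable ✗.
Mid-quality (own payoff 73 − 11.6×0.9 = 62.56): to a=0 gives 39 → no gain ✓; to a=13.0 gives 109 − 11.6×13.0 = -41.8 → no gain ✓.
4 of the 6 constraints hold; not an equilibrium.

4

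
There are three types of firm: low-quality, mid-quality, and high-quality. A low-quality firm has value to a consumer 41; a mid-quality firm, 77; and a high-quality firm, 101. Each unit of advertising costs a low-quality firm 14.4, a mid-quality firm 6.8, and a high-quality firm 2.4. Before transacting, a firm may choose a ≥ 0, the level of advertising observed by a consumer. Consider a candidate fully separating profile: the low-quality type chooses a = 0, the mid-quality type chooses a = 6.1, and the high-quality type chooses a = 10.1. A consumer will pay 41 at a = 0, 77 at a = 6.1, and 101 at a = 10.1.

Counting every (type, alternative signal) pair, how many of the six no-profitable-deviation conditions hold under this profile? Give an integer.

5

High-quality (own payoff 101 − 2.4×10.1 = 76.76): to a=0 gives 41 → no gain ✓; to a=6.1 gives 77 − 2.4×6.1 = 62.36 → no gain ✓.
Low-quality (own payoff 41): to a=6.1 gives 77 − 14.4×6.1 = -10.84 → no gain ✓; to a=10.1 gives 101 − 14.4×10.1 = -44.44 → no gain ✓.
Mid-quality (own payoff 77 − 6.8×6.1 = 35.52): to a=0 gives 41 → profitable ✗; to a=10.1 gives 101 − 6.8×10.1 = 32.32 → no gain ✓.
5 of the 6 constraints hold; not an equilibrium.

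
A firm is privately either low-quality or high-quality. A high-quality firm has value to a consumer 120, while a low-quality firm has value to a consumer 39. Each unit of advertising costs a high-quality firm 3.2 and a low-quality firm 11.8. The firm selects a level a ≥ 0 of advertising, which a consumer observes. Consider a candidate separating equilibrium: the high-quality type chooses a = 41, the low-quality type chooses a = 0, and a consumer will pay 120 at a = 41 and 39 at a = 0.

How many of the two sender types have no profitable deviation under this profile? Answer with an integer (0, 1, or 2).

High-quality type: signal → 120 − 3.2 × 41 = -11.2; deviate to 0 → 39. IC fails (-11.2 < 39).
Low-quality type: stay at 0 → 39; mimic → 120 − 11.8 × 41 = -363.8. IC holds (39 ≥ -363.8).
1 of 2 constraints hold, so this profile is not an equilibrium.

1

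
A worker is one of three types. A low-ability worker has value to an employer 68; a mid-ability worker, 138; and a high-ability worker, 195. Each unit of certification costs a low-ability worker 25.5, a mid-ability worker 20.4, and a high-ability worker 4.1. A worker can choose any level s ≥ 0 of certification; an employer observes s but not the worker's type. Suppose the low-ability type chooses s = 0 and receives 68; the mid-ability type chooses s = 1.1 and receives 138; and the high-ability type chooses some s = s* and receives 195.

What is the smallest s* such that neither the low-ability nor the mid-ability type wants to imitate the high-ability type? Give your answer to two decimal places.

Mid-ability type (on-path payoff 138 − 20.4×1.1 = 115.56) won't mimic when 115.56 ≥ 195 − 20.4·s*, i.e. s* ≥ 3.89.
Low-ability type (on-path payoff 68) won't mimic when 68 ≥ 195 − 25.5·s*, i.e. s* ≥ 4.98.
Both must hold, so s* = max(4.98, 3.89) = 4.98. The low-ability type's constraint binds.

4.98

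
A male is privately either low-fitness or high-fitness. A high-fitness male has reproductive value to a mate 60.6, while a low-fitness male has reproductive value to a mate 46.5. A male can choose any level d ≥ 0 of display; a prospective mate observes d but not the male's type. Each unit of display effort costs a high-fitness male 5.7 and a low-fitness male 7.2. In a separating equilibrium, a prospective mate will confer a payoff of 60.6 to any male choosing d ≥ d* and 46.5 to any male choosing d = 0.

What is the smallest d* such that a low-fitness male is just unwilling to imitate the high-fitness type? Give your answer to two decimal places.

1.96

A low-fitness male choosing d = 0 receives 46.5.
Imitating at d* instead would pay 60.6 at cost 7.2·d*, netting 60.6 − 7.2·d*.
Indifference: 46.5 = 60.6 − 7.2·d*, so d* = (60.6 − 46.5) / 7.2 ≈ 1.96.
At d* the low-fitness type's incentive constraint just binds; the high-fitness type strictly prefers d* since its per-unit cost is lower.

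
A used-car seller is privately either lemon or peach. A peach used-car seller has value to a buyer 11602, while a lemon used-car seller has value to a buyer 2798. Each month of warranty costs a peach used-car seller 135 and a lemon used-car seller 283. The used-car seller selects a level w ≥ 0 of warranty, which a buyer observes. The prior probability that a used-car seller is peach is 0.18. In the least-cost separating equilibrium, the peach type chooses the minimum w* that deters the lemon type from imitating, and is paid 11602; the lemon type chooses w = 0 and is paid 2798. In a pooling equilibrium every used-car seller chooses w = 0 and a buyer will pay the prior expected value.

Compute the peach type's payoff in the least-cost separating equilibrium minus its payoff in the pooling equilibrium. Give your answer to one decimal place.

3019.5

Least-cost separating signal: w* solves 2798 = 11602 − 283·w*, so w* = (11602 − 2798)/283 ≈ 31.1095.
Peach type's separating payoff: 11602 − 135 × w* = 11602 − 135 × (11602 − 2798)/283 = 11602 − 1188540/283 ≈ 7402.212.
Pooling payoff: 0.18 × 11602 + 0.82 × 2798 = 4382.72.
Difference: 7402.212 − 4382.72 = 3019.492, i.e. 3019.5 to one decimal place.
The peach type prefers to separate.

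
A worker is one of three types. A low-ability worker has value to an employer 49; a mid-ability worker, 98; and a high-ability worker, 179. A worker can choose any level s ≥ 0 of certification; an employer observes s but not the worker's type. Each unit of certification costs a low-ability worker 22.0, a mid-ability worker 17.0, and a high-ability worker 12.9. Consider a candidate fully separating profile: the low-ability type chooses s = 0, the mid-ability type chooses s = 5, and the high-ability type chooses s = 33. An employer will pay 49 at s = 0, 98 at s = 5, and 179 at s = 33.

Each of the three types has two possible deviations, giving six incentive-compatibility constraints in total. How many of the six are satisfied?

Low-ability (own payoff 49): to s=5 gives 98 − 22.0×5 = -12 → no gain ✓; to s=33 gives 179 − 22.0×33 = -547 → no gain ✓.
Mid-ability (own payoff 98 − 17.0×5 = 13): to s=0 gives 49 → profitable ✗; to s=33 gives 179 − 17.0×33 = -382 → no gain ✓.
High-ability (own payoff 179 − 12.9×33 = -246.7): to s=0 gives 49 → profitable ✗; to s=5 gives 98 − 12.9×5 = 33.5 → profitable ✗.
3 of the 6 constraints hold; not an equilibrium.

3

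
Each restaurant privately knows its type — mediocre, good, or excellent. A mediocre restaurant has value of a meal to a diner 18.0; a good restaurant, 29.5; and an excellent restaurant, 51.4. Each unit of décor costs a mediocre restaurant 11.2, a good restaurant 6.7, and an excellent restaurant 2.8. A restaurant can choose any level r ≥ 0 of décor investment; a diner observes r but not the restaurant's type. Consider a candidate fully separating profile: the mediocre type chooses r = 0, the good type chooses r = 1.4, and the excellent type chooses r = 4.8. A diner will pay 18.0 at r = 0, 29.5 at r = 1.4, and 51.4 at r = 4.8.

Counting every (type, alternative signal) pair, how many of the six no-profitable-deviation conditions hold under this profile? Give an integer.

6

Excellent (own payoff 51.4 − 2.8×4.8 = 37.96): to r=0 gives 18.0 → no gain ✓; to r=1.4 gives 29.5 − 2.8×1.4 = 25.58 → no gain ✓.
Mediocre (own payoff 18.0): to r=1.4 gives 29.5 − 11.2×1.4 = 13.82 → no gain ✓; to r=4.8 gives 51.4 − 11.2×4.8 = -2.36 → no gain ✓.
Good (own payoff 29.5 − 6.7×1.4 = 20.12): to r=0 gives 18.0 → no gain ✓; to r=4.8 gives 51.4 − 6.7×4.8 = 19.24 → no gain ✓.
6 of the 6 constraints hold; this profile is a separating equilibrium.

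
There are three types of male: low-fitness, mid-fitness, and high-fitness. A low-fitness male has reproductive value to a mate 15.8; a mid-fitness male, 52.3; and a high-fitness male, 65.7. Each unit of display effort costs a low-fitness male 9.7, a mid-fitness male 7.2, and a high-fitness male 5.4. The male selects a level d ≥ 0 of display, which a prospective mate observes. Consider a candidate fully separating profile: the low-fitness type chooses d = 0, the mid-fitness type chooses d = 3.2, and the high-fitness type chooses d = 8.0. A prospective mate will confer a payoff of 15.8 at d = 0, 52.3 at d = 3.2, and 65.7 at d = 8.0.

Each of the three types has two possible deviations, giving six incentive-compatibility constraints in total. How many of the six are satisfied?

Low-fitness (own payoff 15.8): to d=3.2 gives 52.3 − 9.7×3.2 = 21.26 → profitable ✗; to d=8.0 gives 65.7 − 9.7×8.0 = -11.9 → no gain ✓.
Mid-fitness (own payoff 52.3 − 7.2×3.2 = 29.26): to d=0 gives 15.8 → no gain ✓; to d=8.0 gives 65.7 − 7.2×8.0 = 8.1 → no gain ✓.
High-fitness (own payoff 65.7 − 5.4×8.0 = 22.5): to d=0 gives 15.8 → no gain ✓; to d=3.2 gives 52.3 − 5.4×3.2 = 35.02 → profitable ✗.
4 of the 6 constraints hold; not an equilibrium.

4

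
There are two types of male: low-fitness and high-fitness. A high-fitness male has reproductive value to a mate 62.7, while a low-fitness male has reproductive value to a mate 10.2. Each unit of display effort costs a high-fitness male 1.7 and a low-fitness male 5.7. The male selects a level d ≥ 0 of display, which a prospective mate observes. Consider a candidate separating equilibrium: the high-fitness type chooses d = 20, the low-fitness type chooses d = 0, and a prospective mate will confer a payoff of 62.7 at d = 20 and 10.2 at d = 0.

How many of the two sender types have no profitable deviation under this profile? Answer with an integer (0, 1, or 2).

2

High-fitness type: signal → 62.7 − 1.7 × 20 = 28.7; deviate to 0 → 10.2. IC holds (28.7 ≥ 10.2).
Low-fitness type: stay at 0 → 10.2; mimic → 62.7 − 5.7 × 20 = -51.3. IC holds (10.2 ≥ -51.3).
2 of 2 constraints hold, so this is a separating equilibrium.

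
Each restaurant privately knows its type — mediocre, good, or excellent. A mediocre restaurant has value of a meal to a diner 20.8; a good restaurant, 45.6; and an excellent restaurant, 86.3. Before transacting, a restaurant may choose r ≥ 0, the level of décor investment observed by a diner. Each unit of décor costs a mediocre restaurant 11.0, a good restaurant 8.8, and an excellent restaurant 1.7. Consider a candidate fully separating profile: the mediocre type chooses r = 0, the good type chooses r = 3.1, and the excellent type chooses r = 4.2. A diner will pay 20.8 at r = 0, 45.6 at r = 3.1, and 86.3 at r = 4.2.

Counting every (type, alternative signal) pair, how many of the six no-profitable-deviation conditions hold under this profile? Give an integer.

Good (own payoff 45.6 − 8.8×3.1 = 18.32): to r=0 gives 20.8 → profitable ✗; to r=4.2 gives 86.3 − 8.8×4.2 = 49.34 → profitable ✗.
Mediocre (own payoff 20.8): to r=3.1 gives 45.6 − 11.0×3.1 = 11.5 → no gain ✓; to r=4.2 gives 86.3 − 11.0×4.2 = 40.1 → profitable ✗.
Excellent (own payoff 86.3 − 1.7×4.2 = 79.16): to r=0 gives 20.8 → no gain ✓; to r=3.1 gives 45.6 − 1.7×3.1 = 40.33 → no gain ✓.
3 of the 6 constraints hold; not an equilibrium.

3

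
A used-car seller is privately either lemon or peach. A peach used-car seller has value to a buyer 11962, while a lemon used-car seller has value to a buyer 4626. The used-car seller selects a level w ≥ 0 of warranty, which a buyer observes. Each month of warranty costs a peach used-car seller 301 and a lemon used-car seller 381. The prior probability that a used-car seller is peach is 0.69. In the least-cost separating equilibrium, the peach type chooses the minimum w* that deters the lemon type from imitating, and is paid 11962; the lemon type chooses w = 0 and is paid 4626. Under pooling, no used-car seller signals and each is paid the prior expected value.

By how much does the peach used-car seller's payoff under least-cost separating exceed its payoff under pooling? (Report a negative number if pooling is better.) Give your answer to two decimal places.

Least-cost separating signal: w* solves 4626 = 11962 − 381·w*, so w* = (11962 − 4626)/381 ≈ 19.2546.
Peach type's separating payoff: 11962 − 301 × w* = 11962 − 301 × (11962 − 4626)/381 = 11962 − 2208136/381 ≈ 6166.3675.
Pooling payoff: 0.69 × 11962 + 0.31 × 4626 = 9687.84.
Difference: 6166.3675 − 9687.84 = -3521.4725, i.e. -3521.47 to two decimal places.
The peach type would prefer the pooling outcome.

-3521.47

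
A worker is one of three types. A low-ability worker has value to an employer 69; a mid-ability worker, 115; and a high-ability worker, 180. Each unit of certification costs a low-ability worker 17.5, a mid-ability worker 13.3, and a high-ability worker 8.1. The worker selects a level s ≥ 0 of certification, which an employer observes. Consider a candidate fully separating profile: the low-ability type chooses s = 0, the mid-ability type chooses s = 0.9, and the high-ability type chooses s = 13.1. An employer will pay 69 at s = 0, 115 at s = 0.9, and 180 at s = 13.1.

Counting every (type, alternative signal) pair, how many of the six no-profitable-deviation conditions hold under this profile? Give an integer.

High-ability (own payoff 180 − 8.1×13.1 = 73.89): to s=0 gives 69 → no gain ✓; to s=0.9 gives 115 − 8.1×0.9 = 107.71 → profitable ✗.
Mid-ability (own payoff 115 − 13.3×0.9 = 103.03): to s=0 gives 69 → no gain ✓; to s=13.1 gives 180 − 13.3×13.1 = 5.77 → no gain ✓.
Low-ability (own payoff 69): to s=0.9 gives 115 − 17.5×0.9 = 99.25 → profitable ✗; to s=13.1 gives 180 − 17.5×13.1 = -49.25 → no gain ✓.
4 of the 6 constraints hold; not an equilibrium.

4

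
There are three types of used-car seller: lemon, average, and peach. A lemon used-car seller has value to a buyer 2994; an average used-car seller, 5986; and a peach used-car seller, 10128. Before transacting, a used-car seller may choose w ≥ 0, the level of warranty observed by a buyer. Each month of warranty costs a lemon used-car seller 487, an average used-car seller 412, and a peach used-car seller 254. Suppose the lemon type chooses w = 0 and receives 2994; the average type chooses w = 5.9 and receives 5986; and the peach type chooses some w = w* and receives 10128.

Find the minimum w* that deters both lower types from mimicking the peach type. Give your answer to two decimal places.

15.95

Average type (on-path payoff 5986 − 412×5.9 = 3555.2) won't mimic when 3555.2 ≥ 10128 − 412·w*, i.e. w* ≥ 15.95.
Lemon type (on-path payoff 2994) won't mimic when 2994 ≥ 10128 − 487·w*, i.e. w* ≥ 14.65.
Both must hold, so w* = max(14.65, 15.95) = 15.95. The average type's constraint binds.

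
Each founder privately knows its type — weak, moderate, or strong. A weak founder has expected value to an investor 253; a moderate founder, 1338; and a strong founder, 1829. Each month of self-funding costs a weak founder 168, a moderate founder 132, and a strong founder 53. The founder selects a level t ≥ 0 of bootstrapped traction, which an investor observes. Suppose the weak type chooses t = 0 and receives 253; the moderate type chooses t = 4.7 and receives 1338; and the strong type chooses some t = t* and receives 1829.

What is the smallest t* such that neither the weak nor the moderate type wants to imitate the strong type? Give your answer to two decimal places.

Moderate type (on-path payoff 1338 − 132×4.7 = 717.6) won't mimic when 717.6 ≥ 1829 − 132·t*, i.e. t* ≥ 8.42.
Weak type (on-path payoff 253) won't mimic when 253 ≥ 1829 − 168·t*, i.e. t* ≥ 9.38.
Both must hold, so t* = max(9.38, 8.42) = 9.38. The weak type's constraint binds.

9.38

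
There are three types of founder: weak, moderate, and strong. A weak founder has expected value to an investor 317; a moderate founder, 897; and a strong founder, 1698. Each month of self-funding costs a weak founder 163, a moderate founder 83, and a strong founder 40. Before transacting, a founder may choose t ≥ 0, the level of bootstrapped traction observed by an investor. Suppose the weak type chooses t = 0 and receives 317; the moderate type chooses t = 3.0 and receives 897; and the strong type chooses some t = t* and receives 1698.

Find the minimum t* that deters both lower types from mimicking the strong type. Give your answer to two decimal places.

12.65

Weak type (on-path payoff 317) won't mimic when 317 ≥ 1698 − 163·t*, i.e. t* ≥ 8.47.
Moderate type (on-path payoff 897 − 83×3.0 = 648) won't mimic when 648 ≥ 1698 − 83·t*, i.e. t* ≥ 12.65.
Both must hold, so t* = max(8.47, 12.65) = 12.65. The moderate type's constraint binds.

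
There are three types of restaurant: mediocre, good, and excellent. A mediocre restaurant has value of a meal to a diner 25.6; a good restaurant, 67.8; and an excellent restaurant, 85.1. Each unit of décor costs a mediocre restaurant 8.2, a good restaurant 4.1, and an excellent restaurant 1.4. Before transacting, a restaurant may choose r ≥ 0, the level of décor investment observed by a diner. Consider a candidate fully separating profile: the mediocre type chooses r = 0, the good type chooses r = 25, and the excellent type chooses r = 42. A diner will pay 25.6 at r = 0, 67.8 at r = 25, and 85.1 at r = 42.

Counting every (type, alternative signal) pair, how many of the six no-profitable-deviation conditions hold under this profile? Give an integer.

4

Good (own payoff 67.8 − 4.1×25 = -34.7): to r=0 gives 25.6 → profitable ✗; to r=42 gives 85.1 − 4.1×42 = -87.1 → no gain ✓.
Mediocre (own payoff 25.6): to r=25 gives 67.8 − 8.2×25 = -137.2 → no gain ✓; to r=42 gives 85.1 − 8.2×42 = -259.3 → no gain ✓.
Excellent (own payoff 85.1 − 1.4×42 = 26.3): to r=0 gives 25.6 → no gain ✓; to r=25 gives 67.8 − 1.4×25 = 32.8 → profitable ✗.
4 of the 6 constraints hold; not an equilibrium.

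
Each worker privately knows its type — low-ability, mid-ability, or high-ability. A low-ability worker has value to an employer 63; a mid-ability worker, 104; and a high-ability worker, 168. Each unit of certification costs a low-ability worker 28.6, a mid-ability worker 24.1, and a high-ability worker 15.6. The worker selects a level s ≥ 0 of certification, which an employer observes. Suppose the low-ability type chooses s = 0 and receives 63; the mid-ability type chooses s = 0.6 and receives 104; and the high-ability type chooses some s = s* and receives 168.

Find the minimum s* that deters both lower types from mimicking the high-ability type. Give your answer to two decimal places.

3.67

Mid-ability type (on-path payoff 104 − 24.1×0.6 = 89.54) won't mimic when 89.54 ≥ 168 − 24.1·s*, i.e. s* ≥ 3.26.
Low-ability type (on-path payoff 63) won't mimic when 63 ≥ 168 − 28.6·s*, i.e. s* ≥ 3.67.
Both must hold, so s* = max(3.67, 3.26) = 3.67. The low-ability type's constraint binds.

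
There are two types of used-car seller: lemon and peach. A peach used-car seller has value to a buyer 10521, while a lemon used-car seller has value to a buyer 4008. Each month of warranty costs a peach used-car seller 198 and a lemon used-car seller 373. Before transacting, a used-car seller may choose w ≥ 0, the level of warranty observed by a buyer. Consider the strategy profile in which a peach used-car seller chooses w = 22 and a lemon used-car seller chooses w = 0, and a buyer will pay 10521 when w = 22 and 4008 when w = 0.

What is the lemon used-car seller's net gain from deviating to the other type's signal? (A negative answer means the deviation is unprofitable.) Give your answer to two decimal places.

Playing w = 0 the lemon used-car seller receives 4008.
Deviating to w = 22 brings payment 10521 at cost 373 × 22 = 8206, netting 2315.
Gain from deviating: 2315 − 4008 = -1693.00.
The gain is negative, so the lemon type's incentive-compatibility constraint is satisfied.

-1693.00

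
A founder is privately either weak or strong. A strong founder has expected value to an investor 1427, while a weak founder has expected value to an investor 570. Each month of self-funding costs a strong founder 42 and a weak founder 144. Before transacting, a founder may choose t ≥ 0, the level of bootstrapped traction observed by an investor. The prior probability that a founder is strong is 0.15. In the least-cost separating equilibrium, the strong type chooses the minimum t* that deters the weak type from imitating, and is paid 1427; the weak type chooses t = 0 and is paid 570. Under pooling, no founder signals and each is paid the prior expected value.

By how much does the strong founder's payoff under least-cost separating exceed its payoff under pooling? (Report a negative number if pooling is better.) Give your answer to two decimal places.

478.49

Least-cost separating signal: t* solves 570 = 1427 − 144·t*, so t* = (1427 − 570)/144 ≈ 5.9514.
Strong type's separating payoff: 1427 − 42 × t* = 1427 − 42 × (1427 − 570)/144 = 1427 − 35994/144 ≈ 1177.0417.
Pooling payoff: 0.15 × 1427 + 0.85 × 570 = 698.55.
Difference: 1177.0417 − 698.55 = 478.4917, i.e. 478.49 to two decimal places.
The strong type prefers to separate.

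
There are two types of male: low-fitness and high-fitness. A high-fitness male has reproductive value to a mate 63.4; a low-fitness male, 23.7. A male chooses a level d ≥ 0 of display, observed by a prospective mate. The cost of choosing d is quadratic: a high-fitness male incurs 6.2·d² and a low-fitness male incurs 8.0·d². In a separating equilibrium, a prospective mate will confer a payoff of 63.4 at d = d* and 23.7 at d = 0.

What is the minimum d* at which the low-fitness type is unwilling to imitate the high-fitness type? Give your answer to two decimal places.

The low-fitness type at d = 0 receives 23.7; imitating at d* yields 63.4 − 8.0·d*².
Indifference: 23.7 = 63.4 − 8.0·d*², so d*² = (63.4 − 23.7) / 8.0 = 4.9625.
d* = √4.9625 ≈ 2.23.

2.23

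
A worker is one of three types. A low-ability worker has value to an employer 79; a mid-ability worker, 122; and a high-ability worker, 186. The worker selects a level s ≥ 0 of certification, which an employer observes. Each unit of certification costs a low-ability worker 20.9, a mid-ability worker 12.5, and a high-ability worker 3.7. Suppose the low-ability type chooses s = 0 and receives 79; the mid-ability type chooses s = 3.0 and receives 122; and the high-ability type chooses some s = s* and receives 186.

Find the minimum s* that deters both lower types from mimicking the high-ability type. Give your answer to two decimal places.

Low-ability type (on-path payoff 79) won't mimic when 79 ≥ 186 − 20.9·s*, i.e. s* ≥ 5.12.
Mid-ability type (on-path payoff 122 − 12.5×3.0 = 84.5) won't mimic when 84.5 ≥ 186 − 12.5·s*, i.e. s* ≥ 8.12.
Both must hold, so s* = max(5.12, 8.12) = 8.12. The mid-ability type's constraint binds.

8.12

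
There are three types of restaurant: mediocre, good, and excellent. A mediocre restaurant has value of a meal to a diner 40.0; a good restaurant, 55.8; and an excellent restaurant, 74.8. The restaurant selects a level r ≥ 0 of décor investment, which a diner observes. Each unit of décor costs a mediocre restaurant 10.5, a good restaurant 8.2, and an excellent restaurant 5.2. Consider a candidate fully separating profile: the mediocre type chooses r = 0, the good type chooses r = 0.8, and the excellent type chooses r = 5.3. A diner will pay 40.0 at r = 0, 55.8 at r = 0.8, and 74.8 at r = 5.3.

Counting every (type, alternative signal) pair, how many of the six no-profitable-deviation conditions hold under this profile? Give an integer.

Excellent (own payoff 74.8 − 5.2×5.3 = 47.24): to r=0 gives 40.0 → no gain ✓; to r=0.8 gives 55.8 − 5.2×0.8 = 51.64 → profitable ✗.
Good (own payoff 55.8 − 8.2×0.8 = 49.24): to r=0 gives 40.0 → no gain ✓; to r=5.3 gives 74.8 − 8.2×5.3 = 31.34 → no gain ✓.
Mediocre (own payoff 40.0): to r=0.8 gives 55.8 − 10.5×0.8 = 47.4 → profitable ✗; to r=5.3 gives 74.8 − 10.5×5.3 = 19.15 → no gain ✓.
4 of the 6 constraints hold; not an equilibrium.

4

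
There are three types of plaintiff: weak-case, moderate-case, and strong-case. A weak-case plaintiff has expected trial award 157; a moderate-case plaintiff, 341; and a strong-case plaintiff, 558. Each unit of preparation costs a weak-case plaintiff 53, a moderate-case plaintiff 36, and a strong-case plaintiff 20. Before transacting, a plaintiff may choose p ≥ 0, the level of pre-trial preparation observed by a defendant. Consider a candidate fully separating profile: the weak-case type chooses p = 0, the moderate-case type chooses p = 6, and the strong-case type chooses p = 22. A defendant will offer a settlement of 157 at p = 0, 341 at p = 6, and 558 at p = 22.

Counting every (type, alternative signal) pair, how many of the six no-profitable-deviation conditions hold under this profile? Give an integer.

Moderate-case (own payoff 341 − 36×6 = 125): to p=0 gives 157 → profitable ✗; to p=22 gives 558 − 36×22 = -234 → no gain ✓.
Weak-case (own payoff 157): to p=6 gives 341 − 53×6 = 23 → no gain ✓; to p=22 gives 558 − 53×22 = -608 → no gain ✓.
Strong-case (own payoff 558 − 20×22 = 118): to p=0 gives 157 → profitable ✗; to p=6 gives 341 − 20×6 = 221 → profitable ✗.
3 of the 6 constraints hold; not an equilibrium.

3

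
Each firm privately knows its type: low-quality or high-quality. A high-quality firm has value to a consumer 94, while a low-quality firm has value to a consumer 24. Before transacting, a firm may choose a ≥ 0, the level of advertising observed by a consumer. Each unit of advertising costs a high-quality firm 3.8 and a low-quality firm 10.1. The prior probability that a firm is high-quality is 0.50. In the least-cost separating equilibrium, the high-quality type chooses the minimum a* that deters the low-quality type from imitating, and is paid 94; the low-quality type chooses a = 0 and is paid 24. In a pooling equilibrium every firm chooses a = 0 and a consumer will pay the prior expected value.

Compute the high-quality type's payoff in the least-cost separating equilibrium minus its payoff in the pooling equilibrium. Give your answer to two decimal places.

Least-cost separating signal: a* solves 24 = 94 − 10.1·a*, so a* = (94 − 24)/10.1 ≈ 6.9307.
High-quality type's separating payoff: 94 − 3.8 × a* = 94 − 3.8 × (94 − 24)/10.1 = 94 − 266/10.1 ≈ 67.6634.
Pooling payoff: 0.50 × 94 + 0.50 × 24 = 59.
Difference: 67.6634 − 59 = 8.6634, i.e. 8.66 to two decimal places.
The high-quality type prefers to separate.

8.66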